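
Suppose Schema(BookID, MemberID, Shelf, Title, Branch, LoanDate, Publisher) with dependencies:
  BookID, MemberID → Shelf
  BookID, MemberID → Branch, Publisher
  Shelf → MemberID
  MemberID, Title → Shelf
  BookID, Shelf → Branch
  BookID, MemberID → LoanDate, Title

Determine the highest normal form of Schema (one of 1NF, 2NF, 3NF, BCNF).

3NF

Candidate keys: {BookID, MemberID}, {BookID, Shelf}. Prime attributes: {BookID, MemberID, Shelf}.
For Shelf → MemberID we have {Shelf}⁺ = {MemberID, Shelf}; {Shelf} is not a superkey, so BCNF fails.
Since {MemberID} ⊆ prime attributes and every other non-superkey FD also has a prime right side, the schema is in 3NF.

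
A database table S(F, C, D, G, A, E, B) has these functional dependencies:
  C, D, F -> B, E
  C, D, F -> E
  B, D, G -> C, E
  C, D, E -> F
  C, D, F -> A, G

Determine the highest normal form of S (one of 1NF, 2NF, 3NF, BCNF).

BCNF

Candidate keys: {B, D, G}, {C, D, E}, {C, D, F}. Prime attributes: {B, C, D, E, F, G}.
The left-hand side of every FD is a superkey, so BCNF is satisfied.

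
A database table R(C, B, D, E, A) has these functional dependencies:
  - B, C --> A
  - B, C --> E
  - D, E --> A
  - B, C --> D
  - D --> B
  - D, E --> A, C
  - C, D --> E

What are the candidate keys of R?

{B, C}⁺ = {A, B, C, D, E} — all of the relation — so {B, C} is a candidate key.
{C, D}⁺ = {A, B, C, D, E} — all of the relation — so {C, D} is a candidate key.
{D, E}⁺ = {A, B, C, D, E} — all of the relation — so {D, E} is a candidate key.
These are minimal and exhaustive — every other superkey contains one of them.

{B, C}, {C, D}, {D, E}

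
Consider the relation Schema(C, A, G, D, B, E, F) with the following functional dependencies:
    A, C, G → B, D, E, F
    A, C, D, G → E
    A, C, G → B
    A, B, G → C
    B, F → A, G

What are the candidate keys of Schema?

{B, F} is a candidate key since {B, F}⁺ = {A, B, C, D, E, F, G} covers every attribute.
{A, B, G} is a candidate key since {A, B, G}⁺ = {A, B, C, D, E, F, G} covers every attribute.
{A, C, G} is a candidate key since {A, C, G}⁺ = {A, B, C, D, E, F, G} covers every attribute.
These are minimal and exhaustive — every other superkey contains one of them.

{A, B, G}, {A, C, G}, {B, F}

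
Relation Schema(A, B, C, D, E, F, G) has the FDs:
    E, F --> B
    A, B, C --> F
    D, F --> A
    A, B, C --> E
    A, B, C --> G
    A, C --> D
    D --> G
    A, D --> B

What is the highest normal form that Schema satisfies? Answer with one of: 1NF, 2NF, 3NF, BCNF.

Candidate keys: {A, C}, {C, D, F}. Prime attributes: {A, C, D, F}.
For E, F --> B we have {E, F}⁺ = {B, E, F}; {E, F} is not a superkey, so BCNF fails.
E, F --> B has non-prime {B} on the right and a non-superkey on the left, so 3NF fails.
Since {D} ⊂ {C, D, F} and {D}⁺ ⊇ {G} with {G} non-prime, there is a partial dependency; 2NF fails.

1NF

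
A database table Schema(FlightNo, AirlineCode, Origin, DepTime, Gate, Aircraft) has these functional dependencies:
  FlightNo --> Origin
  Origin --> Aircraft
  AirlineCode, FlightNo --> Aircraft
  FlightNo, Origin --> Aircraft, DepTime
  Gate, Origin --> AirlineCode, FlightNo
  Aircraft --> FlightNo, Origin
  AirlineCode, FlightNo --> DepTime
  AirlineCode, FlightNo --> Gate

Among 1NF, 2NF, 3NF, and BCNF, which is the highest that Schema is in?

Candidate keys: {Aircraft, AirlineCode}, {Aircraft, Gate}, {AirlineCode, FlightNo}, {AirlineCode, Origin}, {FlightNo, Gate}, {Gate, Origin}. Prime attributes: {Aircraft, AirlineCode, FlightNo, Gate, Origin}.
For FlightNo --> Origin we have {FlightNo}⁺ = {Aircraft, DepTime, FlightNo, Origin}; {FlightNo} is not a superkey, so BCNF fails.
Because {DepTime} is non-prime and the left side of FlightNo, Origin --> Aircraft, DepTime is not a superkey, the relation is not in 3NF.
{Aircraft} is a proper subset of the key {Aircraft, AirlineCode}, and {Aircraft}⁺ contains the non-prime attribute {DepTime} — a partial dependency, so 2NF is violated.

1NF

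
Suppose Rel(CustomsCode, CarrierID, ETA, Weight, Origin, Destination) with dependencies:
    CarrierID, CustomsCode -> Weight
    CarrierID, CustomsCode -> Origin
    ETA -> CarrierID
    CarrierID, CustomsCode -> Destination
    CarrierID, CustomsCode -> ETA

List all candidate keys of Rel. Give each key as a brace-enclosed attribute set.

Attributes never on any right-hand side: {CustomsCode} — every candidate key must contain it.
{CarrierID, CustomsCode} is a candidate key since {CarrierID, CustomsCode}⁺ = {CarrierID, CustomsCode, Destination, ETA, Origin, Weight} covers every attribute.
{CustomsCode, ETA} is a candidate key since {CustomsCode, ETA}⁺ = {CarrierID, CustomsCode, Destination, ETA, Origin, Weight} covers every attribute.
Any other superkey properly contains one of these, so there are no further candidate keys.

{CarrierID, CustomsCode}, {CustomsCode, ETA}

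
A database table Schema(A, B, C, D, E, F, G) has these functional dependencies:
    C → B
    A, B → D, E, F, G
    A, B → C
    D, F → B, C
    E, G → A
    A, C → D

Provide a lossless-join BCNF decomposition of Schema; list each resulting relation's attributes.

Candidate keys of the original relation: {A, B}, {A, C}, {A, D, F}, {B, E, G}, {C, E, G}, {D, E, F, G}.
{A, B, C, D, E, F, G}: {C} determines {B, C} here but is not a superkey — split on C → B, giving {B, C} and {A, C, D, E, F, G}.
{B, C} is in BCNF.
{A, C, D, E, F, G}: {D, F} determines {C, D, F} here but is not a superkey — split on D, F → C, giving {C, D, F} and {A, D, E, F, G}.
{C, D, F} is in BCNF.
{A, D, E, F, G}: {E, G} determines {A, E, G} here but is not a superkey — split on E, G → A, giving {A, E, G} and {D, E, F, G}.
{A, E, G} is in BCNF.
{D, E, F, G} is in BCNF.

{A, E, G}; {B, C}; {C, D, F}; {D, E, F, G}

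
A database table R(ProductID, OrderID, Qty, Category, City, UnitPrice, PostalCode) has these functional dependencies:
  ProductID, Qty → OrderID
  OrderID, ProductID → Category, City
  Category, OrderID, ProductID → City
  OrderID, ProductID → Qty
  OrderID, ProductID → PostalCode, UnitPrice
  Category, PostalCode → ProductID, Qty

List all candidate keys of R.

{Category, PostalCode}, {OrderID, ProductID}, {ProductID, Qty}

{Category, PostalCode}⁺ = {Category, City, OrderID, PostalCode, ProductID, Qty, UnitPrice}, which is every attribute, so {Category, PostalCode} is a candidate key.
{OrderID, ProductID}⁺ = {Category, City, OrderID, PostalCode, ProductID, Qty, UnitPrice}, which is every attribute, so {OrderID, ProductID} is a candidate key.
{ProductID, Qty}⁺ = {Category, City, OrderID, PostalCode, ProductID, Qty, UnitPrice}, which is every attribute, so {ProductID, Qty} is a candidate key.
No proper subset of any of these is a key, and no other minimal superkey exists.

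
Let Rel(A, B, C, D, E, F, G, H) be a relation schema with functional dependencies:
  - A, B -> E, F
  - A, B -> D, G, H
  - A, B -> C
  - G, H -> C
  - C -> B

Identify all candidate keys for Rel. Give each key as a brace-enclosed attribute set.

{A, B}, {A, C}, {A, G, H}

{A} never appears on the right of any FD, so every key must include it.
Closure of {A, B} is {A, B, C, D, E, F, G, H}, the whole schema; {A, B} is a candidate key.
Closure of {A, C} is {A, B, C, D, E, F, G, H}, the whole schema; {A, C} is a candidate key.
Closure of {A, G, H} is {A, B, C, D, E, F, G, H}, the whole schema; {A, G, H} is a candidate key.
These are minimal and exhaustive — every other superkey contains one of them.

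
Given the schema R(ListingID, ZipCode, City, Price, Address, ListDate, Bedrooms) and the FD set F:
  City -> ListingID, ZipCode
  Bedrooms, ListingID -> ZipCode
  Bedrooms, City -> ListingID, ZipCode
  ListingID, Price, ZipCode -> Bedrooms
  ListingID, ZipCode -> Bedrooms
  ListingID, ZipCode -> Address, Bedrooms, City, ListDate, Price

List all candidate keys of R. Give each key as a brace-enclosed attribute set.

{City}⁺ = {Address, Bedrooms, City, ListDate, ListingID, Price, ZipCode}, which is every attribute, so {City} is a candidate key.
{Bedrooms, ListingID}⁺ = {Address, Bedrooms, City, ListDate, ListingID, Price, ZipCode}, which is every attribute, so {Bedrooms, ListingID} is a candidate key.
{ListingID, ZipCode}⁺ = {Address, Bedrooms, City, ListDate, ListingID, Price, ZipCode}, which is every attribute, so {ListingID, ZipCode} is a candidate key.
These are minimal and exhaustive — every other superkey contains one of them.

{Bedrooms, ListingID}, {City}, {ListingID, ZipCode}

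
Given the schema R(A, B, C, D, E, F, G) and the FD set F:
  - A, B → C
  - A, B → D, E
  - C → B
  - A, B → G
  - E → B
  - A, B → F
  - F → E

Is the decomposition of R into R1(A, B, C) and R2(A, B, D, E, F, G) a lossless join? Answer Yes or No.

Yes

R1 ∩ R2 = {A, B}; its closure under F is {A, B, C, D, E, F, G}.
R1 is contained in that closure, so R1 ∩ R2 → R1 holds and the join is lossless.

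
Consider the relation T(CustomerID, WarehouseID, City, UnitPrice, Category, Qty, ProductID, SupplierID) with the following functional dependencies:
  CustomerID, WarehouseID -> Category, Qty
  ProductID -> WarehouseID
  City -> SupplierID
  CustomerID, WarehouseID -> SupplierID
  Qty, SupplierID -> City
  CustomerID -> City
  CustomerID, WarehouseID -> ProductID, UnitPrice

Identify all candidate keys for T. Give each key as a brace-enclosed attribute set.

{CustomerID, ProductID}, {CustomerID, WarehouseID}

No FD produces {CustomerID}, so it must be in every candidate key.
{CustomerID, ProductID}⁺ = {Category, City, CustomerID, ProductID, Qty, SupplierID, UnitPrice, WarehouseID} — all of the relation — so {CustomerID, ProductID} is a candidate key.
{CustomerID, WarehouseID}⁺ = {Category, City, CustomerID, ProductID, Qty, SupplierID, UnitPrice, WarehouseID} — all of the relation — so {CustomerID, WarehouseID} is a candidate key.
Any other superkey properly contains one of these, so there are no further candidate keys.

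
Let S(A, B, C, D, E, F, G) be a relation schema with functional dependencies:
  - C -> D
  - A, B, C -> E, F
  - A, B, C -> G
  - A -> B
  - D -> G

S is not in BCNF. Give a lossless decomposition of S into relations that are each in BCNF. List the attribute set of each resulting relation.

{A, B}; {A, C, E, F}; {C, D}; {D, G}

Candidate key of the original relation: {A, C}.
Within {A, B, C, D, E, F, G}: {C}⁺ ∩ {A, B, C, D, E, F, G} = {C, D, G}, not the whole set, so C -> D, G violates BCNF; decompose into {C, D, G} and {A, B, C, E, F}.
Within {C, D, G}: {D}⁺ ∩ {C, D, G} = {D, G}, not the whole set, so D -> G violates BCNF; decompose into {D, G} and {C, D}.
{D, G} has no BCNF violation.
{C, D} has no BCNF violation.
Within {A, B, C, E, F}: {A}⁺ ∩ {A, B, C, E, F} = {A, B}, not the whole set, so A -> B violates BCNF; decompose into {A, B} and {A, C, E, F}.
{A, B} has no BCNF violation.
{A, C, E, F} has no BCNF violation.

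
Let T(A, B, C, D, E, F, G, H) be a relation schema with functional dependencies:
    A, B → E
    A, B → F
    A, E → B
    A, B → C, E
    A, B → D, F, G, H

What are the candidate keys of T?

No FD produces {A}, so it must be in every candidate key.
{A, B}⁺ = {A, B, C, D, E, F, G, H} — all of the relation — so {A, B} is a candidate key.
{A, E}⁺ = {A, B, C, D, E, F, G, H} — all of the relation — so {A, E} is a candidate key.
These are minimal and exhaustive — every other superkey contains one of them.

{A, B}, {A, E}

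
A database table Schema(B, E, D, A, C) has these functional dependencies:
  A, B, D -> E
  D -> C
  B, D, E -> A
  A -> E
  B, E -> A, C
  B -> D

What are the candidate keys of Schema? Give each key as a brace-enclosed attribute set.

{A, B}, {B, E}

Attributes never on any right-hand side: {B} — every candidate key must contain it.
{A, B}⁺ = {A, B, C, D, E}, which is every attribute, so {A, B} is a candidate key.
{B, E}⁺ = {A, B, C, D, E}, which is every attribute, so {B, E} is a candidate key.
No proper subset of any of these is a key, and no other minimal superkey exists.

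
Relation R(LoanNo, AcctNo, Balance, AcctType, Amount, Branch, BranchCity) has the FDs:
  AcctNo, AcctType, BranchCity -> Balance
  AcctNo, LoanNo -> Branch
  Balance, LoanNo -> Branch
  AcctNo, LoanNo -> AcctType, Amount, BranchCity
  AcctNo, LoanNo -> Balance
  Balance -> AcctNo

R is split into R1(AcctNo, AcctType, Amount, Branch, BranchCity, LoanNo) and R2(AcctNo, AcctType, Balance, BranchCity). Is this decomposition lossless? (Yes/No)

Common attributes: {AcctNo, AcctType, BranchCity}; their closure is {AcctNo, AcctType, Balance, BranchCity}.
This includes all of R2, so the common attributes are a superkey of R2 — the join is lossless.

Yes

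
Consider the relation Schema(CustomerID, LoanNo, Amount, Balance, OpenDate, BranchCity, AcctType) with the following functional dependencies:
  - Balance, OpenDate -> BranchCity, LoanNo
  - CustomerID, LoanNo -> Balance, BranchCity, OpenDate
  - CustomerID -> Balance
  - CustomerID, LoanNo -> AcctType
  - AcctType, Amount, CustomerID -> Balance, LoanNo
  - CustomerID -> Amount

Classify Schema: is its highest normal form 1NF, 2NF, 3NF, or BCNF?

Candidate keys: {AcctType, CustomerID}, {CustomerID, LoanNo}, {CustomerID, OpenDate}. Prime attributes: {AcctType, CustomerID, LoanNo, OpenDate}.
Balance, OpenDate -> BranchCity, LoanNo: {Balance, OpenDate}⁺ = {Balance, BranchCity, LoanNo, OpenDate}, which is not all of the attributes, so the left side is not a superkey — BCNF is violated.
Balance, OpenDate -> BranchCity, LoanNo has non-prime {BranchCity} on the right and a non-superkey on the left, so 3NF fails.
The proper key subset {CustomerID} of {AcctType, CustomerID} determines non-prime {Amount, Balance}, so the relation is not even in 2NF.

1NF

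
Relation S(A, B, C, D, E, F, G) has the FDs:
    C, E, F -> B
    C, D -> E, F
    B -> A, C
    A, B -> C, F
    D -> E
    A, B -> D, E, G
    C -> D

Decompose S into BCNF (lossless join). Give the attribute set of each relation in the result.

{A, B, C, D, F, G}; {D, E}

Candidate keys of the original relation: {B}, {C}.
In {A, B, C, D, E, F, G}, {D} is not a superkey ({D}⁺ restricted to this set is {D, E}), so split on D -> E into {D, E} and {A, B, C, D, F, G}.
{D, E}: every determinant is a superkey — BCNF.
{A, B, C, D, F, G}: every determinant is a superkey — BCNF.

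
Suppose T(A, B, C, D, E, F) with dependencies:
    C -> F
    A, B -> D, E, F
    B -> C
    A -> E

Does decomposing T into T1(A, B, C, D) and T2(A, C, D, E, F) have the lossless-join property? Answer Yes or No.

T1 ∩ T2 = {A, C, D}; its closure under F is {A, C, D, E, F}.
Since T2 ⊆ {A, C, D, E, F}, the intersection is a superkey of T2; the decomposition is lossless.

Yes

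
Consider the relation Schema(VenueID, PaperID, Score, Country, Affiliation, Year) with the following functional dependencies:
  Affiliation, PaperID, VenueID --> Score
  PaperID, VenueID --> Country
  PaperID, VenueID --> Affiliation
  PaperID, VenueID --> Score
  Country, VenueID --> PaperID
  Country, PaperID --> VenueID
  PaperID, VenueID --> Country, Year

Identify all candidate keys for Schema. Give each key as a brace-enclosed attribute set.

{Country, PaperID}, {Country, VenueID}, {PaperID, VenueID}

{Country, PaperID} is a candidate key since {Country, PaperID}⁺ = {Affiliation, Country, PaperID, Score, VenueID, Year} covers every attribute.
{Country, VenueID} is a candidate key since {Country, VenueID}⁺ = {Affiliation, Country, PaperID, Score, VenueID, Year} covers every attribute.
{PaperID, VenueID} is a candidate key since {PaperID, VenueID}⁺ = {Affiliation, Country, PaperID, Score, VenueID, Year} covers every attribute.
No proper subset of any of these is a key, and no other minimal superkey exists.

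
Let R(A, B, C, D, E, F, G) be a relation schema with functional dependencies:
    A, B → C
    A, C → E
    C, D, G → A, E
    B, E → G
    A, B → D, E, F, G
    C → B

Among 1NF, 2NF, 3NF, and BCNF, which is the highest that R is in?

Candidate keys: {A, B}, {A, C}, {C, D, E}, {C, D, G}. Prime attributes: {A, B, C, D, E, G}.
For B, E → G we have {B, E}⁺ = {B, E, G}; {B, E} is not a superkey, so BCNF fails.
Since {G} ⊆ prime attributes and every other non-superkey FD also has a prime right side, the schema is in 3NF.

3NF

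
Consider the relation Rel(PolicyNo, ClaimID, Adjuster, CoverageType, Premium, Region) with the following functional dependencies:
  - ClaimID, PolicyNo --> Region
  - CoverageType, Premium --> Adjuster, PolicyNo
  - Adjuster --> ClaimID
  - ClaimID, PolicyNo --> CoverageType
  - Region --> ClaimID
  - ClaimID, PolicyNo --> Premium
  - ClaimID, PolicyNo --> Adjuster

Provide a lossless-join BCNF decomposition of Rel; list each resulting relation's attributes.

{Adjuster, ClaimID}; {Adjuster, CoverageType, PolicyNo, Premium, Region}

Candidate keys of the original relation: {Adjuster, PolicyNo}, {ClaimID, PolicyNo}, {CoverageType, Premium}, {PolicyNo, Region}.
In {Adjuster, ClaimID, CoverageType, PolicyNo, Premium, Region}, {Adjuster} is not a superkey ({Adjuster}⁺ restricted to this set is {Adjuster, ClaimID}), so split on Adjuster --> ClaimID into {Adjuster, ClaimID} and {Adjuster, CoverageType, PolicyNo, Premium, Region}.
{Adjuster, ClaimID} is in BCNF.
{Adjuster, CoverageType, PolicyNo, Premium, Region} is in BCNF.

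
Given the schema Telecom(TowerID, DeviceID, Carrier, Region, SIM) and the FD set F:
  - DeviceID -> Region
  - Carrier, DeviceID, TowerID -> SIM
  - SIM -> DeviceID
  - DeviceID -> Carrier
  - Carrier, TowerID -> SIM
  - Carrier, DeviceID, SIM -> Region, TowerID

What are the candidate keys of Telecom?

{SIM} is a candidate key since {SIM}⁺ = {Carrier, DeviceID, Region, SIM, TowerID} covers every attribute.
{Carrier, TowerID} is a candidate key since {Carrier, TowerID}⁺ = {Carrier, DeviceID, Region, SIM, TowerID} covers every attribute.
{DeviceID, TowerID} is a candidate key since {DeviceID, TowerID}⁺ = {Carrier, DeviceID, Region, SIM, TowerID} covers every attribute.
Any other superkey properly contains one of these, so there are no further candidate keys.

{Carrier, TowerID}, {DeviceID, TowerID}, {SIM}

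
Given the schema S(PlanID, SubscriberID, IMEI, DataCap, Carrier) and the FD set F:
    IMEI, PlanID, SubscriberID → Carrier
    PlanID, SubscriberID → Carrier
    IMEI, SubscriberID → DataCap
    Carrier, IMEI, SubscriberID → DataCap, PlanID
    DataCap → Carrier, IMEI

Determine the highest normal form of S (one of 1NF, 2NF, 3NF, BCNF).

1NF

Candidate keys: {DataCap, SubscriberID}, {IMEI, SubscriberID}. Prime attributes: {DataCap, IMEI, SubscriberID}.
PlanID, SubscriberID → Carrier: {PlanID, SubscriberID}⁺ = {Carrier, PlanID, SubscriberID}, which is not all of the attributes, so the left side is not a superkey — BCNF is violated.
PlanID, SubscriberID → Carrier has non-prime {Carrier} on the right and a non-superkey on the left, so 3NF fails.
Since {DataCap} ⊂ {DataCap, SubscriberID} and {DataCap}⁺ ⊇ {Carrier} with {Carrier} non-prime, there is a partial dependency; 2NF fails.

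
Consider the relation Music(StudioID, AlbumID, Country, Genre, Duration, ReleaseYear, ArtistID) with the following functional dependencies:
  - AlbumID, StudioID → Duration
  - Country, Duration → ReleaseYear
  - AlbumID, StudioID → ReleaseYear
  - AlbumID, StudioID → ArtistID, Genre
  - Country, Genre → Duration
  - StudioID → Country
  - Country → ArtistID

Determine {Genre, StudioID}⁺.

{ArtistID, Country, Duration, Genre, ReleaseYear, StudioID}

Start with {Genre, StudioID}.
StudioID → Country applies; add {Country} → now {Country, Genre, StudioID}.
Country → ArtistID applies; add {ArtistID} → now {ArtistID, Country, Genre, StudioID}.
Country, Genre → Duration applies; add {Duration} → now {ArtistID, Country, Duration, Genre, StudioID}.
Country, Duration → ReleaseYear applies; add {ReleaseYear} → now {ArtistID, Country, Duration, Genre, ReleaseYear, StudioID}.
No further FD applies.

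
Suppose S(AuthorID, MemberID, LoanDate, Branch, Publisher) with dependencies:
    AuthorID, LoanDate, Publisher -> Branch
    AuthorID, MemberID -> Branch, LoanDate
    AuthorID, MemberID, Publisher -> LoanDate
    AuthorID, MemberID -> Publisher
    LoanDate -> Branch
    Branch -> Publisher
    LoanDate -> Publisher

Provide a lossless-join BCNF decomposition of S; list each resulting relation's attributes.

{AuthorID, LoanDate, MemberID}; {Branch, LoanDate}; {Branch, Publisher}; {LoanDate, Publisher}

Candidate key of the original relation: {AuthorID, MemberID}.
{AuthorID, Branch, LoanDate, MemberID, Publisher}: {AuthorID, LoanDate, Publisher} determines {AuthorID, Branch, LoanDate, Publisher} here but is not a superkey — split on AuthorID, LoanDate, Publisher -> Branch, giving {AuthorID, Branch, LoanDate, Publisher} and {AuthorID, LoanDate, MemberID, Publisher}.
{AuthorID, Branch, LoanDate, Publisher}: {LoanDate} determines {Branch, LoanDate, Publisher} here but is not a superkey — split on LoanDate -> Branch, Publisher, giving {Branch, LoanDate, Publisher} and {AuthorID, LoanDate}.
{Branch, LoanDate, Publisher}: {Branch} determines {Branch, Publisher} here but is not a superkey — split on Branch -> Publisher, giving {Branch, Publisher} and {Branch, LoanDate}.
{Branch, Publisher} has no BCNF violation.
{Branch, LoanDate} has no BCNF violation.
{AuthorID, LoanDate} has no BCNF violation.
{AuthorID, LoanDate, MemberID, Publisher}: {LoanDate} determines {LoanDate, Publisher} here but is not a superkey — split on LoanDate -> Publisher, giving {LoanDate, Publisher} and {AuthorID, LoanDate, MemberID}.
{LoanDate, Publisher} has no BCNF violation.
{AuthorID, LoanDate, MemberID} has no BCNF violation.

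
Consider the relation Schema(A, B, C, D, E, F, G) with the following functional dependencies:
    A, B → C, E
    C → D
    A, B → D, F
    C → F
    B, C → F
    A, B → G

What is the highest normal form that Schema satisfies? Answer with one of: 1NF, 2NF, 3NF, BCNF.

2NF

Candidate key: {A, B}. Prime attributes: {A, B}.
C → D breaks BCNF: {C}⁺ = {C, D, F}, so {C} is not a superkey.
Because {D} is non-prime and the left side of C → D is not a superkey, the relation is not in 3NF.
No proper subset of a key has a non-prime attribute in its closure, so there is no partial dependency; 2NF holds.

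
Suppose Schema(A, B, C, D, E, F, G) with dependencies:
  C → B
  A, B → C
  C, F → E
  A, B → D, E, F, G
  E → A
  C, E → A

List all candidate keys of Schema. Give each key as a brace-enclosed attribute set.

{A, B}⁺ = {A, B, C, D, E, F, G}, which is every attribute, so {A, B} is a candidate key.
{A, C}⁺ = {A, B, C, D, E, F, G}, which is every attribute, so {A, C} is a candidate key.
{B, E}⁺ = {A, B, C, D, E, F, G}, which is every attribute, so {B, E} is a candidate key.
{C, E}⁺ = {A, B, C, D, E, F, G}, which is every attribute, so {C, E} is a candidate key.
{C, F}⁺ = {A, B, C, D, E, F, G}, which is every attribute, so {C, F} is a candidate key.
Any other superkey properly contains one of these, so there are no further candidate keys.

{A, B}, {A, C}, {B, E}, {C, E}, {C, F}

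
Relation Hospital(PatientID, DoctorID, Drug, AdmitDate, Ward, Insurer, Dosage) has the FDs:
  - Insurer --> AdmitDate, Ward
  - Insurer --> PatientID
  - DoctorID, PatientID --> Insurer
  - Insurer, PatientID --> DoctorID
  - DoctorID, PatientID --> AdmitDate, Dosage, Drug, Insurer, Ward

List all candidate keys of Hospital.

{DoctorID, PatientID}, {Insurer}

{Insurer}⁺ = {AdmitDate, DoctorID, Dosage, Drug, Insurer, PatientID, Ward} — all of the relation — so {Insurer} is a candidate key.
{DoctorID, PatientID}⁺ = {AdmitDate, DoctorID, Dosage, Drug, Insurer, PatientID, Ward} — all of the relation — so {DoctorID, PatientID} is a candidate key.
No proper subset of any of these is a key, and no other minimal superkey exists.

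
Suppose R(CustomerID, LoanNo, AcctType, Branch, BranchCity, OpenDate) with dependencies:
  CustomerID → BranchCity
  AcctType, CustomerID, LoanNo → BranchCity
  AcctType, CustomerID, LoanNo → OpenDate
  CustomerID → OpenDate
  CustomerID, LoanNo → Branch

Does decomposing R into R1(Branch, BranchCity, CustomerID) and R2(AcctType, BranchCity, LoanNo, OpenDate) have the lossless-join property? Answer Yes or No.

No

The shared attributes are {BranchCity} and {BranchCity}⁺ = {BranchCity}.
Neither R1 nor R2 is contained in that closure, so the decomposition is lossy.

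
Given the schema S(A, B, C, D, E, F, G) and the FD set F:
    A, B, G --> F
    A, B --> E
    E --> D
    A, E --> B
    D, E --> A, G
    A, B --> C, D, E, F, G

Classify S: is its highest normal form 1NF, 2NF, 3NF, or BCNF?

BCNF

Candidate keys: {A, B}, {E}. Prime attributes: {A, B, E}.
Each dependency's left side is a superkey — BCNF holds.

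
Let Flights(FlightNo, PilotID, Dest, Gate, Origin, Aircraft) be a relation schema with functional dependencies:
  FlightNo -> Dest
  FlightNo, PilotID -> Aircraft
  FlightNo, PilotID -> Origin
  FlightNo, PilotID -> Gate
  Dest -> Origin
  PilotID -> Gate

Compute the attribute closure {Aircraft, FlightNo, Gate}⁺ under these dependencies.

Start with {Aircraft, FlightNo, Gate}.
FlightNo -> Dest applies; add {Dest} → now {Aircraft, Dest, FlightNo, Gate}.
Dest -> Origin applies; add {Origin} → now {Aircraft, Dest, FlightNo, Gate, Origin}.
No further FD applies.

{Aircraft, Dest, FlightNo, Gate, Origin}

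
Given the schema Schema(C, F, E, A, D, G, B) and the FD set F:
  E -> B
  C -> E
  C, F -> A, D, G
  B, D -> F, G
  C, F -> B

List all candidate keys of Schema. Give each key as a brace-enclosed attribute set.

No FD produces {C}, so it must be in every candidate key.
{C, D}⁺ = {A, B, C, D, E, F, G} — all of the relation — so {C, D} is a candidate key.
{C, F}⁺ = {A, B, C, D, E, F, G} — all of the relation — so {C, F} is a candidate key.
These are minimal and exhaustive — every other superkey contains one of them.

{C, D}, {C, F}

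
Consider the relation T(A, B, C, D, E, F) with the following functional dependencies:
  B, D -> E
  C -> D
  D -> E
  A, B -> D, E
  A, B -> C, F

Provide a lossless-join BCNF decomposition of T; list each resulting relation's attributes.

{A, B, C, F}; {B, D}; {C, D}; {D, E}

Candidate key of the original relation: {A, B}.
{A, B, C, D, E, F}: {B, D} determines {B, D, E} here but is not a superkey — split on B, D -> E, giving {B, D, E} and {A, B, C, D, F}.
{B, D, E}: {D} determines {D, E} here but is not a superkey — split on D -> E, giving {D, E} and {B, D}.
{D, E}: every determinant is a superkey — BCNF.
{B, D}: every determinant is a superkey — BCNF.
{A, B, C, D, F}: {C} determines {C, D} here but is not a superkey — split on C -> D, giving {C, D} and {A, B, C, F}.
{C, D}: every determinant is a superkey — BCNF.
{A, B, C, F}: every determinant is a superkey — BCNF.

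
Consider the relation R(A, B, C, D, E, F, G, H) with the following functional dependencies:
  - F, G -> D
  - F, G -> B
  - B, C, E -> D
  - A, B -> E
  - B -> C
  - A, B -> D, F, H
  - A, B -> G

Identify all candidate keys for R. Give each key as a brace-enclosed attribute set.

{A} never appears on the right of any FD, so every key must include it.
{A, B}⁺ = {A, B, C, D, E, F, G, H}, which is every attribute, so {A, B} is a candidate key.
{A, F, G}⁺ = {A, B, C, D, E, F, G, H}, which is every attribute, so {A, F, G} is a candidate key.
Any other superkey properly contains one of these, so there are no further candidate keys.

{A, B}, {A, F, G}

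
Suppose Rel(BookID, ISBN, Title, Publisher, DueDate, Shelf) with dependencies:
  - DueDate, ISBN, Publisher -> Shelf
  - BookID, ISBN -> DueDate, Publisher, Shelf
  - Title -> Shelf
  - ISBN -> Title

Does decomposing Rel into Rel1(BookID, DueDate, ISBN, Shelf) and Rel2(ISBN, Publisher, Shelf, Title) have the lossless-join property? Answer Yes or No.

No

Common attributes: {ISBN, Shelf}; their closure is {ISBN, Shelf, Title}.
Rel1 ⊄ {ISBN, Shelf, Title} and Rel2 ⊄ {ISBN, Shelf, Title}, so the split is lossy.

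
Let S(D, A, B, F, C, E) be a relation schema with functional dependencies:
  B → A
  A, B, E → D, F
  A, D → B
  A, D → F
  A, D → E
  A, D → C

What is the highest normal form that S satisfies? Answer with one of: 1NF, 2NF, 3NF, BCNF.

3NF

Candidate keys: {A, D}, {B, D}, {B, E}. Prime attributes: {A, B, D, E}.
For B → A we have {B}⁺ = {A, B}; {B} is not a superkey, so BCNF fails.
Its right-hand attributes {A} are all prime, as are those of every other non-superkey FD — the relation is in 3NF.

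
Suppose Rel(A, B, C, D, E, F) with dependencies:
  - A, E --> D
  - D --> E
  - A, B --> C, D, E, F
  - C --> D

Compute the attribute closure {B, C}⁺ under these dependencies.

Start with {B, C}.
C --> D applies; add {D} → now {B, C, D}.
D --> E applies; add {E} → now {B, C, D, E}.
No further FD applies.

{B, C, D, E}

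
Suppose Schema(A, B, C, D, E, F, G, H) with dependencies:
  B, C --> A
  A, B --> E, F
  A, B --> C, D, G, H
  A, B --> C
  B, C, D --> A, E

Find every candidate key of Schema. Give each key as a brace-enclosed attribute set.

{A, B}, {B, C}

No FD produces {B}, so it must be in every candidate key.
{A, B}⁺ = {A, B, C, D, E, F, G, H} — all of the relation — so {A, B} is a candidate key.
{B, C}⁺ = {A, B, C, D, E, F, G, H} — all of the relation — so {B, C} is a candidate key.
These are minimal and exhaustive — every other superkey contains one of them.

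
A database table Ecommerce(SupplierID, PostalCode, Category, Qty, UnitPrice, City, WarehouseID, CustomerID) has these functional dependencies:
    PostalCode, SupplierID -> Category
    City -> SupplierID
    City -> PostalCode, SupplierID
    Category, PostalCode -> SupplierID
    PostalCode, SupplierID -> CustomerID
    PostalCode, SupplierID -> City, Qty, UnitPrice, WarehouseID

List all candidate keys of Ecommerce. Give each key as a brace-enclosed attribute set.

{City}⁺ = {Category, City, CustomerID, PostalCode, Qty, SupplierID, UnitPrice, WarehouseID}, which is every attribute, so {City} is a candidate key.
{Category, PostalCode}⁺ = {Category, City, CustomerID, PostalCode, Qty, SupplierID, UnitPrice, WarehouseID}, which is every attribute, so {Category, PostalCode} is a candidate key.
{PostalCode, SupplierID}⁺ = {Category, City, CustomerID, PostalCode, Qty, SupplierID, UnitPrice, WarehouseID}, which is every attribute, so {PostalCode, SupplierID} is a candidate key.
These are minimal and exhaustive — every other superkey contains one of them.

{Category, PostalCode}, {City}, {PostalCode, SupplierID}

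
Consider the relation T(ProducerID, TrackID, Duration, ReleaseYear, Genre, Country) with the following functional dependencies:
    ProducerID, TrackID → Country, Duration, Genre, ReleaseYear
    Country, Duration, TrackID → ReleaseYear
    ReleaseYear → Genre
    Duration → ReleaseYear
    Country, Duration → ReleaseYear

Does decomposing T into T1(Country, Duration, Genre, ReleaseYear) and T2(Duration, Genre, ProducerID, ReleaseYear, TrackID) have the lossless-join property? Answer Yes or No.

No

The shared attributes are {Duration, Genre, ReleaseYear} and {Duration, Genre, ReleaseYear}⁺ = {Duration, Genre, ReleaseYear}.
The closure covers neither T1 nor T2 entirely; the join is not lossless.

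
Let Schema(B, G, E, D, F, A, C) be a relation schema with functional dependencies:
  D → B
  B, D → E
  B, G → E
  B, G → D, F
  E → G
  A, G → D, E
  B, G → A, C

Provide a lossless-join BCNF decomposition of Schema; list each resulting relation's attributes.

Candidate keys of the original relation: {A, E}, {A, G}, {B, E}, {B, G}, {D}.
In {A, B, C, D, E, F, G}, {E} is not a superkey ({E}⁺ restricted to this set is {E, G}), so split on E → G into {E, G} and {A, B, C, D, E, F}.
{E, G} has no BCNF violation.
{A, B, C, D, E, F} has no BCNF violation.

{A, B, C, D, E, F}; {E, G}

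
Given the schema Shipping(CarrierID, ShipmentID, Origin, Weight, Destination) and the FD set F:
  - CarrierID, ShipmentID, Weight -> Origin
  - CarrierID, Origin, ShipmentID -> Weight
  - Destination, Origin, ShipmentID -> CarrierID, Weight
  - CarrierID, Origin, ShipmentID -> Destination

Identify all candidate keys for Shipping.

{ShipmentID} never appears on the right of any FD, so every key must include it.
Closure of {CarrierID, Origin, ShipmentID} is {CarrierID, Destination, Origin, ShipmentID, Weight}, the whole schema; {CarrierID, Origin, ShipmentID} is a candidate key.
Closure of {CarrierID, ShipmentID, Weight} is {CarrierID, Destination, Origin, ShipmentID, Weight}, the whole schema; {CarrierID, ShipmentID, Weight} is a candidate key.
Closure of {Destination, Origin, ShipmentID} is {CarrierID, Destination, Origin, ShipmentID, Weight}, the whole schema; {Destination, Origin, ShipmentID} is a candidate key.
Any other superkey properly contains one of these, so there are no further candidate keys.

{CarrierID, Origin, ShipmentID}, {CarrierID, ShipmentID, Weight}, {Destination, Origin, ShipmentID}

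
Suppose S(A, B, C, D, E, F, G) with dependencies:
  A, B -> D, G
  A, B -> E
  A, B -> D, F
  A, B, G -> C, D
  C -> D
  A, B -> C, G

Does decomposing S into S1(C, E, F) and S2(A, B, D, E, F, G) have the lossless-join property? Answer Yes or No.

The shared attributes are {E, F} and {E, F}⁺ = {E, F}.
The closure covers neither S1 nor S2 entirely; the join is not lossless.

No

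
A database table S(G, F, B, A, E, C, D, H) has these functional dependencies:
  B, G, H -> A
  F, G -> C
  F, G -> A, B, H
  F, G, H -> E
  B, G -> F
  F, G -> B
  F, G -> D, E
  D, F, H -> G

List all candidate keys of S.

Closure of {B, G} is {A, B, C, D, E, F, G, H}, the whole schema; {B, G} is a candidate key.
Closure of {F, G} is {A, B, C, D, E, F, G, H}, the whole schema; {F, G} is a candidate key.
Closure of {D, F, H} is {A, B, C, D, E, F, G, H}, the whole schema; {D, F, H} is a candidate key.
Any other superkey properly contains one of these, so there are no further candidate keys.

{B, G}, {D, F, H}, {F, G}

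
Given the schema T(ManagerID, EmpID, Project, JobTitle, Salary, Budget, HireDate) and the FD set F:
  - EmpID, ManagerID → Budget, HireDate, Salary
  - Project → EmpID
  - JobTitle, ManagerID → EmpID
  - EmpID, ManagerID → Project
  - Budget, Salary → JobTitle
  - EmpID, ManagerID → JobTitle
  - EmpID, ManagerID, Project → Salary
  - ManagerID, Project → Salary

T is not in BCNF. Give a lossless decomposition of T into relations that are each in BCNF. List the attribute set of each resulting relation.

{Budget, HireDate, ManagerID, Project, Salary}; {Budget, JobTitle, Salary}; {EmpID, Project}

Candidate keys of the original relation: {Budget, ManagerID, Salary}, {EmpID, ManagerID}, {JobTitle, ManagerID}, {ManagerID, Project}.
{Budget, EmpID, HireDate, JobTitle, ManagerID, Project, Salary}: {Project} determines {EmpID, Project} here but is not a superkey — split on Project → EmpID, giving {EmpID, Project} and {Budget, HireDate, JobTitle, ManagerID, Project, Salary}.
{EmpID, Project} has no BCNF violation.
{Budget, HireDate, JobTitle, ManagerID, Project, Salary}: {Budget, Salary} determines {Budget, JobTitle, Salary} here but is not a superkey — split on Budget, Salary → JobTitle, giving {Budget, JobTitle, Salary} and {Budget, HireDate, ManagerID, Project, Salary}.
{Budget, JobTitle, Salary} has no BCNF violation.
{Budget, HireDate, ManagerID, Project, Salary} has no BCNF violation.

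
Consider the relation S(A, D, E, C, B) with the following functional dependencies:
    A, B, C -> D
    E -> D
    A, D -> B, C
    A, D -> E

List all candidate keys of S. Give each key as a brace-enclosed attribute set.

{A, B, C}, {A, D}, {A, E}

No FD produces {A}, so it must be in every candidate key.
{A, D} is a candidate key since {A, D}⁺ = {A, B, C, D, E} covers every attribute.
{A, E} is a candidate key since {A, E}⁺ = {A, B, C, D, E} covers every attribute.
{A, B, C} is a candidate key since {A, B, C}⁺ = {A, B, C, D, E} covers every attribute.
These are minimal and exhaustive — every other superkey contains one of them.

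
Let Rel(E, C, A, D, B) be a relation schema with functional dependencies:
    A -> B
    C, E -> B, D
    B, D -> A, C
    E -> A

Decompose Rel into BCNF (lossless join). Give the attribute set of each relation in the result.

{A, B}; {A, E}; {C, D, E}

Candidate keys of the original relation: {C, E}, {D, E}.
{A, B, C, D, E}: {A} determines {A, B} here but is not a superkey — split on A -> B, giving {A, B} and {A, C, D, E}.
{A, B}: every determinant is a superkey — BCNF.
{A, C, D, E}: {E} determines {A, E} here but is not a superkey — split on E -> A, giving {A, E} and {C, D, E}.
{A, E}: every determinant is a superkey — BCNF.
{C, D, E}: every determinant is a superkey — BCNF.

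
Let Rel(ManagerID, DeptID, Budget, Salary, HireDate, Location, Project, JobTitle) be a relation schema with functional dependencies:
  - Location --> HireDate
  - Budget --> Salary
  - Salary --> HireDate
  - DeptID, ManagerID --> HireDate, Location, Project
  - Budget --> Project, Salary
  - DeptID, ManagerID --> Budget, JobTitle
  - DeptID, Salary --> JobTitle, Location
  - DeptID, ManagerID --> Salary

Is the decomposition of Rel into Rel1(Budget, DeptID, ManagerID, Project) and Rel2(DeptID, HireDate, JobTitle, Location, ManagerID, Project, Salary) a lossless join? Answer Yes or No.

Yes

The shared attributes are {DeptID, ManagerID, Project} and {DeptID, ManagerID, Project}⁺ = {Budget, DeptID, HireDate, JobTitle, Location, ManagerID, Project, Salary}.
This includes all of Rel1, so the common attributes are a superkey of Rel1 — the join is lossless.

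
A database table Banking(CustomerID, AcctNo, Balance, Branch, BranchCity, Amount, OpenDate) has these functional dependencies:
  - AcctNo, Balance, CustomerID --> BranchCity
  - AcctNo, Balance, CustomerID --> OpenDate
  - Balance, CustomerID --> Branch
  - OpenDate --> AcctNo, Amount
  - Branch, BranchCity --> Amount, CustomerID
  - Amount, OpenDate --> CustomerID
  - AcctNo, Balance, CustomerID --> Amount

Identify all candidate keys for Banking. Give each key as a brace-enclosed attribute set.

No FD produces {Balance}, so it must be in every candidate key.
Closure of {Balance, OpenDate} is {AcctNo, Amount, Balance, Branch, BranchCity, CustomerID, OpenDate}, the whole schema; {Balance, OpenDate} is a candidate key.
Closure of {AcctNo, Balance, CustomerID} is {AcctNo, Amount, Balance, Branch, BranchCity, CustomerID, OpenDate}, the whole schema; {AcctNo, Balance, CustomerID} is a candidate key.
Closure of {AcctNo, Balance, Branch, BranchCity} is {AcctNo, Amount, Balance, Branch, BranchCity, CustomerID, OpenDate}, the whole schema; {AcctNo, Balance, Branch, BranchCity} is a candidate key.
These are minimal and exhaustive — every other superkey contains one of them.

{AcctNo, Balance, Branch, BranchCity}, {AcctNo, Balance, CustomerID}, {Balance, OpenDate}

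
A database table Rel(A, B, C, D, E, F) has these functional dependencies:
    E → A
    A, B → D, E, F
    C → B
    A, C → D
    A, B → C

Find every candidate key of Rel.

{A, B}, {A, C}, {B, E}, {C, E}

{A, B}⁺ = {A, B, C, D, E, F}, which is every attribute, so {A, B} is a candidate key.
{A, C}⁺ = {A, B, C, D, E, F}, which is every attribute, so {A, C} is a candidate key.
{B, E}⁺ = {A, B, C, D, E, F}, which is every attribute, so {B, E} is a candidate key.
{C, E}⁺ = {A, B, C, D, E, F}, which is every attribute, so {C, E} is a candidate key.
Any other superkey properly contains one of these, so there are no further candidate keys.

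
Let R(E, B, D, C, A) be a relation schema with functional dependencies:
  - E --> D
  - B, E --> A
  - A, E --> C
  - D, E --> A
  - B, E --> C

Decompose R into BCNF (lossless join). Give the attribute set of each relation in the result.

{A, C, D, E}; {B, E}

Candidate key of the original relation: {B, E}.
{A, B, C, D, E}: {E} determines {A, C, D, E} here but is not a superkey — split on E --> A, C, D, giving {A, C, D, E} and {B, E}.
{A, C, D, E} is in BCNF.
{B, E} is in BCNF.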